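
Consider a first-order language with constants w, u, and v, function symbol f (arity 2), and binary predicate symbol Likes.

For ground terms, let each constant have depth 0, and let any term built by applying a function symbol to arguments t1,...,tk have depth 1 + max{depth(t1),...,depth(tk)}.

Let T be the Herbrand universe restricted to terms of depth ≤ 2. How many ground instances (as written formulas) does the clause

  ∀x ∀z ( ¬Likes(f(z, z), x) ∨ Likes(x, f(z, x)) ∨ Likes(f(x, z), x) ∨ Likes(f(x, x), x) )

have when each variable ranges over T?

Ground terms of depth ≤ 2:
  Count level by level. With function symbols f/2, the terms of depth ≤ k are the 3 constants together with each function applied to depth-≤(k−1) tuples, so N_k = 3 + N_{k-1}^2.
  N_0 = 3
  N_1 = 3 + 3^2 = 12
  N_2 = 3 + 12^2 = 147
So there are 147 ground terms available for substitution.
The body mentions every one of the 2 quantified variables; since ground terms form a free algebra, no two substitutions collapse to the same formula.
Number of ground instances = 147^2 = 21609.

21609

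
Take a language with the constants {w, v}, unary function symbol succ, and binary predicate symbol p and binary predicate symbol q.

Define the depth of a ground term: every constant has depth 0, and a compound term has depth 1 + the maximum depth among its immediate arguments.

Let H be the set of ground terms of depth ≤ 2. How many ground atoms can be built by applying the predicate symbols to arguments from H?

First count ground terms of depth ≤ 2.
If N_k denotes the number of depth-≤k ground terms, the 2 constants give N_0 = 2, and each function symbol of arity r contributes N_{k-1}^r new terms at level k: N_k = 2 + N_{k-1}.
N_0 = 2
N_1 = 2 + 2 = 4
N_2 = 2 + 4 = 6
So |H| = 6.
Each predicate of arity r yields |H|^r ground atoms (one per choice of an r-tuple from H):
  p: 6^2 = 36;  q: 6^2 = 36
Total ground atoms: 36 + 36 = 72.

72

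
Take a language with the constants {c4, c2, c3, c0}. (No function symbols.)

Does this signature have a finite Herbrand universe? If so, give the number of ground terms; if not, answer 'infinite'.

4

There are no function symbols, so every ground term is one of the 4 constants.
The Herbrand universe is {c4, c2, c3, c0}, which is finite with 4 elements.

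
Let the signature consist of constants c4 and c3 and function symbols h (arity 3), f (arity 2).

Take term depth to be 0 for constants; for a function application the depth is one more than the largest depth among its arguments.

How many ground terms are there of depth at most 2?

2942

Let N_k = |{terms of depth ≤ k}|. Then N_0 = 2 and N_k = 2 + N_{k-1}^3 + N_{k-1}^2 for k ≥ 1 (one summand per function symbol, arity giving the exponent).
N_0 = 2
N_1 = 2 + 2^3 + 2^2 = 14
N_2 = 2 + 14^3 + 14^2 = 2942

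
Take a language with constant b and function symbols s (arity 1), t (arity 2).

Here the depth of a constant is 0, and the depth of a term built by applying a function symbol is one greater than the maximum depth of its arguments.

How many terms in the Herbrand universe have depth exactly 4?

Let N_k = |{terms of depth ≤ k}|. Then N_0 = 1 and N_k = 1 + N_{k-1} + N_{k-1}^2 for k ≥ 1 (one summand per function symbol, arity giving the exponent).
N_0 = 1
N_1 = 1 + 1 + 1^2 = 3
N_2 = 1 + 3 + 3^2 = 13
N_3 = 1 + 13 + 13^2 = 183
N_4 = 1 + 183 + 183^2 = 33673
Terms of depth exactly 4: N_4 − N_3 = 33673 − 183 = 33490.

33490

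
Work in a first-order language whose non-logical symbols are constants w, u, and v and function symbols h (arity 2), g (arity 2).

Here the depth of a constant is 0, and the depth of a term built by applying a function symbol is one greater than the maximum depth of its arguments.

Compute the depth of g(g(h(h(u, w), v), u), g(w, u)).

4

depth(h(u, w)) = 1 + max(0, 0) = 1
depth(h(h(u, w), v)) = 1 + max(1, 0) = 2
depth(g(h(h(u, w), v), u)) = 1 + max(2, 0) = 3
depth(g(w, u)) = 1 + max(0, 0) = 1
depth(g(g(h(h(u, w), v), u), g(w, u))) = 1 + max(3, 1) = 4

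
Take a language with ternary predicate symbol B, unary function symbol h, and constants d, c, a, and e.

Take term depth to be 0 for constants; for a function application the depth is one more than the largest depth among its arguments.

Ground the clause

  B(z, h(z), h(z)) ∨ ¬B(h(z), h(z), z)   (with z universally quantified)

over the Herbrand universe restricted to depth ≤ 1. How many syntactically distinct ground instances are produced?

8

Ground terms of depth ≤ 1:
  Write N_k for the number of ground terms of depth ≤ k. A term of depth ≤ k is either a constant or a function symbol applied to arguments of depth ≤ k−1, so N_k = 4 + N_{k-1}.
  N_0 = 4
  N_1 = 4 + 4 = 8
  Explicitly: d, c, a, e, h(d), h(c), h(a), h(e).
So there are 8 ground terms available for substitution.
The clause has 1 distinct variable (z), which appears in the body. In the free term algebra distinct substitutions yield syntactically distinct ground instances.
Number of ground instances = 8.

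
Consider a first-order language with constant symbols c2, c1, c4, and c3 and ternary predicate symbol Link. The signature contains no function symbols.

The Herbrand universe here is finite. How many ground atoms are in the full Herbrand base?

64

With no function symbols, the Herbrand universe is just the 4 constants.
Ground atoms per predicate: Link: 4^3 = 64.
Herbrand base size = 64 = 64.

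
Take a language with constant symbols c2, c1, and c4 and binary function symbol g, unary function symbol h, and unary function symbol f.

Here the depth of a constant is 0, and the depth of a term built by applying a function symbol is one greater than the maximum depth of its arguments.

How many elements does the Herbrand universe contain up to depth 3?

Let N_k = |{terms of depth ≤ k}|. Then N_0 = 3 and N_k = 3 + N_{k-1}^2 + N_{k-1} + N_{k-1} for k ≥ 1 (one summand per function symbol, arity giving the exponent).
N_0 = 3
N_1 = 3 + 3^2 + 3 + 3 = 18
N_2 = 3 + 18^2 + 18 + 18 = 363
N_3 = 3 + 363^2 + 363 + 363 = 132498

132498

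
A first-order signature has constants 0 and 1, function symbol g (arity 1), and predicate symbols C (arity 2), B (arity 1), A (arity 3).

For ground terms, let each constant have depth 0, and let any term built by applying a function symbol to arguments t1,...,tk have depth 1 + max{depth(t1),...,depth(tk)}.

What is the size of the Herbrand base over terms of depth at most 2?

First count ground terms of depth ≤ 2.
Write N_k for the number of ground terms of depth ≤ k. A term of depth ≤ k is either a constant or a function symbol applied to arguments of depth ≤ k−1, so N_k = 2 + N_{k-1}.
N_0 = 2
N_1 = 2 + 2 = 4
N_2 = 2 + 4 = 6
Explicitly: 0, 1, g(0), g(1), g(g(0)), g(g(1)).
So |H| = 6.
For each predicate symbol, the number of ground atoms is |H| raised to its arity; summing:
  C: 6^2 = 36;  B: 6;  A: 6^3 = 216
Total ground atoms: 36 + 6 + 216 = 258.

258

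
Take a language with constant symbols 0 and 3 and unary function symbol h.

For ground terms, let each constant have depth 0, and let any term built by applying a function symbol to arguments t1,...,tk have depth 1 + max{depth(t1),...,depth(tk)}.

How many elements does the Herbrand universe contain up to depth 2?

If N_k denotes the number of depth-≤k ground terms, the 2 constants give N_0 = 2, and each function symbol of arity r contributes N_{k-1}^r new terms at level k: N_k = 2 + N_{k-1}.
N_0 = 2
N_1 = 2 + 2 = 4
N_2 = 2 + 4 = 6
Explicitly: 0, 3, h(0), h(3), h(h(0)), h(h(3)).

6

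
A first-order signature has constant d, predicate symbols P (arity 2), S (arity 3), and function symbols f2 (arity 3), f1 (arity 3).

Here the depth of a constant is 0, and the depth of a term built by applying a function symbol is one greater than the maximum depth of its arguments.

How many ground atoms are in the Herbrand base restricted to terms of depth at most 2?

First count ground terms of depth ≤ 2.
Write N_k for the number of ground terms of depth ≤ k. A term of depth ≤ k is either a constant or a function symbol applied to arguments of depth ≤ k−1, so N_k = 1 + N_{k-1}^3 + N_{k-1}^3.
N_0 = 1
N_1 = 1 + 1^3 + 1^3 = 3
N_2 = 1 + 3^3 + 3^3 = 55
So |H| = 55.
For each predicate symbol, the number of ground atoms is |H| raised to its arity; summing:
  P: 55^2 = 3025;  S: 55^3 = 166375
Total ground atoms: 3025 + 166375 = 169400.

169400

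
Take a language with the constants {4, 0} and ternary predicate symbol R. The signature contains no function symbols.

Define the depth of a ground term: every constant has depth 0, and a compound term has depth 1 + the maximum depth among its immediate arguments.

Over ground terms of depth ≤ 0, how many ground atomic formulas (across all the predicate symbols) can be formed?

8

First count ground terms of depth ≤ 0.
With no function symbols every ground term is a constant, so there are exactly 2 ground terms at every depth bound.
N_0 = 2
So |H| = 2.
Each predicate of arity r yields |H|^r ground atoms (one per choice of an r-tuple from H):
  R: 2^3 = 8
Total ground atoms: 8.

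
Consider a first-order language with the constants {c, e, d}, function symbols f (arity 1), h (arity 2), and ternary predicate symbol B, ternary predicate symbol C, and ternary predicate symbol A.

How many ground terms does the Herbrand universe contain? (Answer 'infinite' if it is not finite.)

infinite

The signature has at least one function symbol (f, arity 1) and at least one constant (c).
Iterating f gives infinitely many distinct ground terms: c, f(c), f(f(c)), ...
So the Herbrand universe is infinite.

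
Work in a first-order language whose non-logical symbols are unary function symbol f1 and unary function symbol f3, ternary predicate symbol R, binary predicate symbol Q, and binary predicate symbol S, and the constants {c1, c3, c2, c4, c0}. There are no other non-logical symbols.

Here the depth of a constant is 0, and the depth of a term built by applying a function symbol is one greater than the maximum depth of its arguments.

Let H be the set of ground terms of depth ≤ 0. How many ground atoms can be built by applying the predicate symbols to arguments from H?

First count ground terms of depth ≤ 0.
If N_k denotes the number of depth-≤k ground terms, the 5 constants give N_0 = 5, and each function symbol of arity r contributes N_{k-1}^r new terms at level k: N_k = 5 + N_{k-1} + N_{k-1}.
N_0 = 5
Explicitly: c1, c3, c2, c4, c0.
So |H| = 5.
A ground atom is a predicate applied to a tuple of terms from H, so the count is the sum over predicates of |H|^arity:
  R: 5^3 = 125;  Q: 5^2 = 25;  S: 5^2 = 25
Total ground atoms: 125 + 25 + 25 = 175.

175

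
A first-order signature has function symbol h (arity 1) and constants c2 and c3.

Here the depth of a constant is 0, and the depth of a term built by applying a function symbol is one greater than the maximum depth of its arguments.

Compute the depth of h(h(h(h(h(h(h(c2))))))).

7

depth(h(c2)) = 1 + depth(c2) = 1 + 0 = 1
depth(h(h(c2))) = 1 + depth(h(c2)) = 1 + 1 = 2
depth(h(h(h(c2)))) = 1 + depth(h(h(c2))) = 1 + 2 = 3
depth(h(h(h(h(c2))))) = 1 + depth(h(h(h(c2)))) = 1 + 3 = 4
depth(h(h(h(h(h(c2)))))) = 1 + depth(h(h(h(h(c2))))) = 1 + 4 = 5
depth(h(h(h(h(h(h(c2))))))) = 1 + depth(h(h(h(h(h(c2)))))) = 1 + 5 = 6
depth(h(h(h(h(h(h(h(c2)))))))) = 1 + depth(h(h(h(h(h(h(c2))))))) = 1 + 6 = 7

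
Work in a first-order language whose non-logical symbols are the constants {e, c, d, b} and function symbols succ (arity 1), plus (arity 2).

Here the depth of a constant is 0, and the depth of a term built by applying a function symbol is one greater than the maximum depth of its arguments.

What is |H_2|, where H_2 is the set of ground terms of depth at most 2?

604

Let N_k count ground terms of depth at most k. Each non-constant term of depth ≤ k is some function symbol applied to depth-≤(k−1) arguments, giving N_k = 4 + N_{k-1} + N_{k-1}^2.
N_0 = 4
N_1 = 4 + 4 + 4^2 = 24
N_2 = 4 + 24 + 24^2 = 604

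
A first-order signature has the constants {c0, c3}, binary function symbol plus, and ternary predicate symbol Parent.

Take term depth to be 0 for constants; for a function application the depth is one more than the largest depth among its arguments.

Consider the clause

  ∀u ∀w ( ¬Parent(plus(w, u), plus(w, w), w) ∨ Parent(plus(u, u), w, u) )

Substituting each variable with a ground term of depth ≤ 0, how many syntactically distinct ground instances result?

Ground terms of depth ≤ 0:
  If N_k denotes the number of depth-≤k ground terms, the 2 constants give N_0 = 2, and each function symbol of arity r contributes N_{k-1}^r new terms at level k: N_k = 2 + N_{k-1}^2.
  N_0 = 2
  Explicitly: c0, c3.
So there are 2 ground terms available for substitution.
The clause has 2 distinct variables (u, w), each appearing in the body. In the free term algebra distinct substitutions yield syntactically distinct ground instances.
Number of ground instances = 2^2 = 4.

4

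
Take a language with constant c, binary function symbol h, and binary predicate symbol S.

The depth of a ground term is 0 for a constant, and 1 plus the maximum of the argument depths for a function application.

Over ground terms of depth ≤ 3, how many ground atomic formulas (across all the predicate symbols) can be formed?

676

First count ground terms of depth ≤ 3.
Write N_k for the number of ground terms of depth ≤ k. A term of depth ≤ k is either a constant or a function symbol applied to arguments of depth ≤ k−1, so N_k = 1 + N_{k-1}^2.
N_0 = 1
N_1 = 1 + 1^2 = 2
N_2 = 1 + 2^2 = 5
N_3 = 1 + 5^2 = 26
So |H| = 26.
For each predicate symbol, the number of ground atoms is |H| raised to its arity; summing:
  S: 26^2 = 676
Total ground atoms: 676.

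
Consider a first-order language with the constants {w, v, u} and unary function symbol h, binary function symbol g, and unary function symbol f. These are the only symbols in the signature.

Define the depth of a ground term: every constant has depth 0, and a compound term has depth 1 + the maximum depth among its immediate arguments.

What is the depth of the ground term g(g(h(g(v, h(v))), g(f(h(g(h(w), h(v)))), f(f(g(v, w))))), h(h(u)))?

7

depth(h(v)) = 1 + depth(v) = 1 + 0 = 1
depth(g(v, h(v))) = 1 + max(0, 1) = 2
depth(h(g(v, h(v)))) = 1 + depth(g(v, h(v))) = 1 + 2 = 3
depth(h(w)) = 1 + depth(w) = 1 + 0 = 1
depth(g(h(w), h(v))) = 1 + max(1, 1) = 2
depth(h(g(h(w), h(v)))) = 1 + depth(g(h(w), h(v))) = 1 + 2 = 3
depth(f(h(g(h(w), h(v))))) = 1 + depth(h(g(h(w), h(v)))) = 1 + 3 = 4
depth(g(v, w)) = 1 + max(0, 0) = 1
depth(f(g(v, w))) = 1 + depth(g(v, w)) = 1 + 1 = 2
depth(f(f(g(v, w)))) = 1 + depth(f(g(v, w))) = 1 + 2 = 3
depth(g(f(h(g(h(w), h(v)))), f(f(g(v, w))))) = 1 + max(4, 3) = 5
depth(g(h(g(v, h(v))), g(f(h(g(h(w), h(v)))), f(f(g(v, w)))))) = 1 + max(3, 5) = 6
depth(h(u)) = 1 + depth(u) = 1 + 0 = 1
depth(h(h(u))) = 1 + depth(h(u)) = 1 + 1 = 2
depth(g(g(h(g(v, h(v))), g(f(h(g(h(w), h(v)))), f(f(g(v, w))))), h(h(u)))) = 1 + max(6, 2) = 7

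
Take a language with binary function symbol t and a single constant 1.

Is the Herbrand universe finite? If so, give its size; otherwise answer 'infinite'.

infinite

The signature has at least one function symbol (t, arity 2) and at least one constant (1).
Iterating t gives infinitely many distinct ground terms: 1, t(1, 1), t(t(1, 1), t(1, 1)), ...
So the Herbrand universe is infinite.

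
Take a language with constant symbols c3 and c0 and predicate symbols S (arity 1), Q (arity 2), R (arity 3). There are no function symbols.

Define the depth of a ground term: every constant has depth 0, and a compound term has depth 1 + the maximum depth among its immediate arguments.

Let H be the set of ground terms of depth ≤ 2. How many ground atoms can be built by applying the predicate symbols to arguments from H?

14

First count ground terms of depth ≤ 2.
With no function symbols every ground term is a constant, so there are exactly 2 ground terms at every depth bound.
N_0 = 2
N_1 = 2
N_2 = 2
So |H| = 2.
Each predicate of arity r yields |H|^r ground atoms (one per choice of an r-tuple from H):
  S: 2;  Q: 2^2 = 4;  R: 2^3 = 8
Total ground atoms: 2 + 4 + 8 = 14.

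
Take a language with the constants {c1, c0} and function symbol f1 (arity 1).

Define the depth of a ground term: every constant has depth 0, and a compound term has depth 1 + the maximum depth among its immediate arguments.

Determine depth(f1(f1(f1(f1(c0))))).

4

depth(f1(c0)) = 1 + depth(c0) = 1 + 0 = 1
depth(f1(f1(c0))) = 1 + depth(f1(c0)) = 1 + 1 = 2
depth(f1(f1(f1(c0)))) = 1 + depth(f1(f1(c0))) = 1 + 2 = 3
depth(f1(f1(f1(f1(c0))))) = 1 + depth(f1(f1(f1(c0)))) = 1 + 3 = 4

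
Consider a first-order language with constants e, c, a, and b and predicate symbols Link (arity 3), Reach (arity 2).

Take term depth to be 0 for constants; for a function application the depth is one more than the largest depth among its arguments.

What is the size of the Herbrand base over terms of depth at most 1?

80

First count ground terms of depth ≤ 1.
With no function symbols every ground term is a constant, so there are exactly 4 ground terms at every depth bound.
N_0 = 4
N_1 = 4
Explicitly: e, c, a, b.
So |H| = 4.
A ground atom is a predicate applied to a tuple of terms from H, so the count is the sum over predicates of |H|^arity:
  Link: 4^3 = 64;  Reach: 4^2 = 16
Total ground atoms: 64 + 16 = 80.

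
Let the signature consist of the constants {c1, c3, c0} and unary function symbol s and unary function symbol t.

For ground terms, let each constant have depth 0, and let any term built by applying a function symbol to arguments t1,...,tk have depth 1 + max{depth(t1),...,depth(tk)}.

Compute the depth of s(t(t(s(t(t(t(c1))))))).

depth(t(c1)) = 1 + depth(c1) = 1 + 0 = 1
depth(t(t(c1))) = 1 + depth(t(c1)) = 1 + 1 = 2
depth(t(t(t(c1)))) = 1 + depth(t(t(c1))) = 1 + 2 = 3
depth(s(t(t(t(c1))))) = 1 + depth(t(t(t(c1)))) = 1 + 3 = 4
depth(t(s(t(t(t(c1)))))) = 1 + depth(s(t(t(t(c1))))) = 1 + 4 = 5
depth(t(t(s(t(t(t(c1))))))) = 1 + depth(t(s(t(t(t(c1)))))) = 1 + 5 = 6
depth(s(t(t(s(t(t(t(c1)))))))) = 1 + depth(t(t(s(t(t(t(c1))))))) = 1 + 6 = 7

7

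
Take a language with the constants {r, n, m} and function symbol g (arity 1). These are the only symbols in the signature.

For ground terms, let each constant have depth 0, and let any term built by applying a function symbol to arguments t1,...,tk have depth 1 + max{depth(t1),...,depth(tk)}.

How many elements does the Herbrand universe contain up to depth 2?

If N_k denotes the number of depth-≤k ground terms, the 3 constants give N_0 = 3, and each function symbol of arity r contributes N_{k-1}^r new terms at level k: N_k = 3 + N_{k-1}.
N_0 = 3
N_1 = 3 + 3 = 6
N_2 = 3 + 6 = 9

9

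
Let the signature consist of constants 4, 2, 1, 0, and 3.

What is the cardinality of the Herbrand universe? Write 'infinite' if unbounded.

5

There are no function symbols, so every ground term is one of the 5 constants.
The Herbrand universe is {4, 2, 1, 0, 3}, which is finite with 5 elements.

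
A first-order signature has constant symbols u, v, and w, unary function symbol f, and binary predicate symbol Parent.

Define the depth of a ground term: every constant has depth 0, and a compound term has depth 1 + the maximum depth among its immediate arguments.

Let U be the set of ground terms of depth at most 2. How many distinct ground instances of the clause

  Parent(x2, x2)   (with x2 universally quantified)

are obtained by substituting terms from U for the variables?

Ground terms of depth ≤ 2:
  Count level by level. With function symbols f/1, the terms of depth ≤ k are the 3 constants together with each function applied to depth-≤(k−1) tuples, so N_k = 3 + N_{k-1}.
  N_0 = 3
  N_1 = 3 + 3 = 6
  N_2 = 3 + 6 = 9
  Explicitly: u, v, w, f(u), f(v), f(w), f(f(u)), f(f(v)), f(f(w)).
So there are 9 ground terms available for substitution.
There is 1 variable to instantiate (x2),  occurring in at least one literal, so different choices give different ground instances.
Number of ground instances = 9.

9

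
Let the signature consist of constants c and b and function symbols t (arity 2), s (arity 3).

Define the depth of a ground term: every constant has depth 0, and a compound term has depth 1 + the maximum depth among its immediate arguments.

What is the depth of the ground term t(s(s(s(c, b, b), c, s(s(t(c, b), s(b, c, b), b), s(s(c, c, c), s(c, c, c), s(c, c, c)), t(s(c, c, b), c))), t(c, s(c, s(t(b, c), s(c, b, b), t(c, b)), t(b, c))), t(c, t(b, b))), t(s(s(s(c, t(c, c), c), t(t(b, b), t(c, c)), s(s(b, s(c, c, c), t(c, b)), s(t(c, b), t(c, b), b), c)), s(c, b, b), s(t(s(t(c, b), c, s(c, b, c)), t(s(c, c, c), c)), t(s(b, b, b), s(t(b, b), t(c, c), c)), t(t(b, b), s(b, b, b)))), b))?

depth(s(c, b, b)) = 1 + max(0, 0, 0) = 1
depth(t(c, b)) = 1 + max(0, 0) = 1
depth(s(b, c, b)) = 1 + max(0, 0, 0) = 1
depth(s(t(c, b), s(b, c, b), b)) = 1 + max(1, 1, 0) = 2
depth(s(c, c, c)) = 1 + max(0, 0, 0) = 1
depth(s(s(c, c, c), s(c, c, c), s(c, c, c))) = 1 + max(1, 1, 1) = 2
depth(s(c, c, b)) = 1 + max(0, 0, 0) = 1
depth(t(s(c, c, b), c)) = 1 + max(1, 0) = 2
depth(s(s(t(c, b), s(b, c, b), b), s(s(c, c, c), s(c, c, c), s(c, c, c)), t(s(c, c, b), c))) = 1 + max(2, 2, 2) = 3
depth(s(s(c, b, b), c, s(s(t(c, b), s(b, c, b), b), s(s(c, c, c), s(c, c, c), s(c, c, c)), t(s(c, c, b), c)))) = 1 + max(1, 0, 3) = 4
depth(t(b, c)) = 1 + max(0, 0) = 1
depth(s(t(b, c), s(c, b, b), t(c, b))) = 1 + max(1, 1, 1) = 2
depth(s(c, s(t(b, c), s(c, b, b), t(c, b)), t(b, c))) = 1 + max(0, 2, 1) = 3
depth(t(c, s(c, s(t(b, c), s(c, b, b), t(c, b)), t(b, c)))) = 1 + max(0, 3) = 4
depth(t(b, b)) = 1 + max(0, 0) = 1
depth(t(c, t(b, b))) = 1 + max(0, 1) = 2
depth(s(s(s(c, b, b), c, s(s(t(c, b), s(b, c, b), b), s(s(c, c, c), s(c, c, c), s(c, c, c)), t(s(c, c, b), c))), t(c, s(c, s(t(b, c), s(c, b, b), t(c, b)), t(b, c))), t(c, t(b, b)))) = 1 + max(4, 4, 2) = 5
depth(t(c, c)) = 1 + max(0, 0) = 1
depth(s(c, t(c, c), c)) = 1 + max(0, 1, 0) = 2
depth(t(t(b, b), t(c, c))) = 1 + max(1, 1) = 2
depth(s(b, s(c, c, c), t(c, b))) = 1 + max(0, 1, 1) = 2
depth(s(t(c, b), t(c, b), b)) = 1 + max(1, 1, 0) = 2
depth(s(s(b, s(c, c, c), t(c, b)), s(t(c, b), t(c, b), b), c)) = 1 + max(2, 2, 0) = 3
depth(s(s(c, t(c, c), c), t(t(b, b), t(c, c)), s(s(b, s(c, c, c), t(c, b)), s(t(c, b), t(c, b), b), c))) = 1 + max(2, 2, 3) = 4
depth(s(c, b, c)) = 1 + max(0, 0, 0) = 1
depth(s(t(c, b), c, s(c, b, c))) = 1 + max(1, 0, 1) = 2
depth(t(s(c, c, c), c)) = 1 + max(1, 0) = 2
depth(t(s(t(c, b), c, s(c, b, c)), t(s(c, c, c), c))) = 1 + max(2, 2) = 3
depth(s(b, b, b)) = 1 + max(0, 0, 0) = 1
depth(s(t(b, b), t(c, c), c)) = 1 + max(1, 1, 0) = 2
depth(t(s(b, b, b), s(t(b, b), t(c, c), c))) = 1 + max(1, 2) = 3
depth(t(t(b, b), s(b, b, b))) = 1 + max(1, 1) = 2
depth(s(t(s(t(c, b), c, s(c, b, c)), t(s(c, c, c), c)), t(s(b, b, b), s(t(b, b), t(c, c), c)), t(t(b, b), s(b, b, b)))) = 1 + max(3, 3, 2) = 4
depth(s(s(s(c, t(c, c), c), t(t(b, b), t(c, c)), s(s(b, s(c, c, c), t(c, b)), s(t(c, b), t(c, b), b), c)), s(c, b, b), s(t(s(t(c, b), c, s(c, b, c)), t(s(c, c, c), c)), t(s(b, b, b), s(t(b, b), t(c, c), c)), t(t(b, b), s(b, b, b))))) = 1 + max(4, 1, 4) = 5
depth(t(s(s(s(c, t(c, c), c), t(t(b, b), t(c, c)), s(s(b, s(c, c, c), t(c, b)), s(t(c, b), t(c, b), b), c)), s(c, b, b), s(t(s(t(c, b), c, s(c, b, c)), t(s(c, c, c), c)), t(s(b, b, b), s(t(b, b), t(c, c), c)), t(t(b, b), s(b, b, b)))), b)) = 1 + max(5, 0) = 6
depth(t(s(s(s(c, b, b), c, s(s(t(c, b), s(b, c, b), b), s(s(c, c, c), s(c, c, c), s(c, c, c)), t(s(c, c, b), c))), t(c, s(c, s(t(b, c), s(c, b, b), t(c, b)), t(b, c))), t(c, t(b, b))), t(s(s(s(c, t(c, c), c), t(t(b, b), t(c, c)), s(s(b, s(c, c, c), t(c, b)), s(t(c, b), t(c, b), b), c)), s(c, b, b), s(t(s(t(c, b), c, s(c, b, c)), t(s(c, c, c), c)), t(s(b, b, b), s(t(b, b), t(c, c), c)), t(t(b, b), s(b, b, b)))), b))) = 1 + max(5, 6) = 7

7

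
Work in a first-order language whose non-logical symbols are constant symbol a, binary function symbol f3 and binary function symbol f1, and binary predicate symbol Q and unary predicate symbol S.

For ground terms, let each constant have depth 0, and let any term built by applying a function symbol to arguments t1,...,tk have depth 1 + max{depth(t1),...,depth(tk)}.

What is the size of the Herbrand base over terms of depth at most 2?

380

First count ground terms of depth ≤ 2.
Count level by level. With function symbols f3/2, f1/2, the terms of depth ≤ k are the 1 constant together with each function applied to depth-≤(k−1) tuples, so N_k = 1 + N_{k-1}^2 + N_{k-1}^2.
N_0 = 1
N_1 = 1 + 1^2 + 1^2 = 3
N_2 = 1 + 3^2 + 3^2 = 19
So |H| = 19.
A ground atom is a predicate applied to a tuple of terms from H, so the count is the sum over predicates of |H|^arity:
  Q: 19^2 = 361;  S: 19
Total ground atoms: 361 + 19 = 380.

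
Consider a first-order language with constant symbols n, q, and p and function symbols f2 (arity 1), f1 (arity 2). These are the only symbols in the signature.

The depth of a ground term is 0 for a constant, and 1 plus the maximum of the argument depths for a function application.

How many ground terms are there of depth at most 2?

Write N_k for the number of ground terms of depth ≤ k. A term of depth ≤ k is either a constant or a function symbol applied to arguments of depth ≤ k−1, so N_k = 3 + N_{k-1} + N_{k-1}^2.
N_0 = 3
N_1 = 3 + 3 + 3^2 = 15
N_2 = 3 + 15 + 15^2 = 243

243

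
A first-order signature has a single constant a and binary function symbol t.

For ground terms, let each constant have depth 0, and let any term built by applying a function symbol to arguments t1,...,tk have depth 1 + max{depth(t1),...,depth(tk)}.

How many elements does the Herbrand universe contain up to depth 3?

Let N_k count ground terms of depth at most k. Each non-constant term of depth ≤ k is some function symbol applied to depth-≤(k−1) arguments, giving N_k = 1 + N_{k-1}^2.
N_0 = 1
N_1 = 1 + 1^2 = 2
N_2 = 1 + 2^2 = 5
N_3 = 1 + 5^2 = 26

26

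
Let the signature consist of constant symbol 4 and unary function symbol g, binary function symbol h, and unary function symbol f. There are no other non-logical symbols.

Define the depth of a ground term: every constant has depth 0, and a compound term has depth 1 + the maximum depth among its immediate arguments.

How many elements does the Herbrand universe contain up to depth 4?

If N_k denotes the number of depth-≤k ground terms, the 1 constant gives N_0 = 1, and each function symbol of arity r contributes N_{k-1}^r new terms at level k: N_k = 1 + N_{k-1} + N_{k-1}^2 + N_{k-1}.
N_0 = 1
N_1 = 1 + 1 + 1^2 + 1 = 4
N_2 = 1 + 4 + 4^2 + 4 = 25
N_3 = 1 + 25 + 25^2 + 25 = 676
N_4 = 1 + 676 + 676^2 + 676 = 458329

458329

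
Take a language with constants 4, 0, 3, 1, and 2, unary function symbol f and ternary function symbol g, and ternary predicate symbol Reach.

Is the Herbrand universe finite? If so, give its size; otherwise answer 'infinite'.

infinite

The signature has at least one function symbol (f, arity 1) and at least one constant (4).
Iterating f gives infinitely many distinct ground terms: 4, f(4), f(f(4)), ...
So the Herbrand universe is infinite.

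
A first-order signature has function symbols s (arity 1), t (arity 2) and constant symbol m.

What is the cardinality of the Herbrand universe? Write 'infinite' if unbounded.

The signature has at least one function symbol (s, arity 1) and at least one constant (m).
Iterating s gives infinitely many distinct ground terms: m, s(m), s(s(m)), ...
So the Herbrand universe is infinite.

infinite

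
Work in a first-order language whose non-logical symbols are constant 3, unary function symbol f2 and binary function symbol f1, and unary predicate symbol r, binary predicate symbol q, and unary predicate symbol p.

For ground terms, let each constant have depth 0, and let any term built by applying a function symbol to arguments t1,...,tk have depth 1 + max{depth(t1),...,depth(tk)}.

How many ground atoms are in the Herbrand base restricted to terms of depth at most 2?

First count ground terms of depth ≤ 2.
Write N_k for the number of ground terms of depth ≤ k. A term of depth ≤ k is either a constant or a function symbol applied to arguments of depth ≤ k−1, so N_k = 1 + N_{k-1} + N_{k-1}^2.
N_0 = 1
N_1 = 1 + 1 + 1^2 = 3
N_2 = 1 + 3 + 3^2 = 13
So |H| = 13.
For each predicate symbol, the number of ground atoms is |H| raised to its arity; summing:
  r: 13;  q: 13^2 = 169;  p: 13
Total ground atoms: 13 + 169 + 13 = 195.

195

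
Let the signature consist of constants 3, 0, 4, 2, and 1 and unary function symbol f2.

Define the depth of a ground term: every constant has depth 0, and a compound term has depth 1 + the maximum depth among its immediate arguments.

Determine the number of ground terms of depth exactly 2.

5

Write N_k for the number of ground terms of depth ≤ k. A term of depth ≤ k is either a constant or a function symbol applied to arguments of depth ≤ k−1, so N_k = 5 + N_{k-1}.
N_0 = 5
N_1 = 5 + 5 = 10
N_2 = 5 + 10 = 15
Terms of depth exactly 2: N_2 − N_1 = 15 − 10 = 5.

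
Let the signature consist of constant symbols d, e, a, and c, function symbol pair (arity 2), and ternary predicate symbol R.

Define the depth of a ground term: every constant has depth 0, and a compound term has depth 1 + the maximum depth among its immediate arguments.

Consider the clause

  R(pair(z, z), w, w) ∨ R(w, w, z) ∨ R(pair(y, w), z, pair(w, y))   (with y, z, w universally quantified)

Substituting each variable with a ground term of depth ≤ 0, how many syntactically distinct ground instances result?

64

Ground terms of depth ≤ 0:
  Write N_k for the number of ground terms of depth ≤ k. A term of depth ≤ k is either a constant or a function symbol applied to arguments of depth ≤ k−1, so N_k = 4 + N_{k-1}^2.
  N_0 = 4
  Explicitly: d, e, a, c.
So there are 4 ground terms available for substitution.
The clause has 3 distinct variables (y, z, w), each appearing in the body. In the free term algebra distinct substitutions yield syntactically distinct ground instances.
Number of ground instances = 4^3 = 64.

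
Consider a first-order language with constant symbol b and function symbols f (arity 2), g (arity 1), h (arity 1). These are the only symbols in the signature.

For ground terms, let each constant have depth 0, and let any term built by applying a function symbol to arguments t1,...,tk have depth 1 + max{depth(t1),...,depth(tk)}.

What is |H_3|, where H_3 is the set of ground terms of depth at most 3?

Let N_k = |{terms of depth ≤ k}|. Then N_0 = 1 and N_k = 1 + N_{k-1}^2 + N_{k-1} + N_{k-1} for k ≥ 1 (one summand per function symbol, arity giving the exponent).
N_0 = 1
N_1 = 1 + 1^2 + 1 + 1 = 4
N_2 = 1 + 4^2 + 4 + 4 = 25
N_3 = 1 + 25^2 + 25 + 25 = 676

676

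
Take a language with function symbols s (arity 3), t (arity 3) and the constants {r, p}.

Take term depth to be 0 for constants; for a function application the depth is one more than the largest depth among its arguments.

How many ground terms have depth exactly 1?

16

Write N_k for the number of ground terms of depth ≤ k. A term of depth ≤ k is either a constant or a function symbol applied to arguments of depth ≤ k−1, so N_k = 2 + N_{k-1}^3 + N_{k-1}^3.
N_0 = 2
N_1 = 2 + 2^3 + 2^3 = 18
Terms of depth exactly 1: N_1 − N_0 = 18 − 2 = 16.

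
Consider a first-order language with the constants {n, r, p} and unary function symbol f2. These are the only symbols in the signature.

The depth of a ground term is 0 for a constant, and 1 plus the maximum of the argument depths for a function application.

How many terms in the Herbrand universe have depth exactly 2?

3

Let N_k count ground terms of depth at most k. Each non-constant term of depth ≤ k is some function symbol applied to depth-≤(k−1) arguments, giving N_k = 3 + N_{k-1}.
N_0 = 3
N_1 = 3 + 3 = 6
N_2 = 3 + 6 = 9
Terms of depth exactly 2: N_2 − N_1 = 9 − 6 = 3.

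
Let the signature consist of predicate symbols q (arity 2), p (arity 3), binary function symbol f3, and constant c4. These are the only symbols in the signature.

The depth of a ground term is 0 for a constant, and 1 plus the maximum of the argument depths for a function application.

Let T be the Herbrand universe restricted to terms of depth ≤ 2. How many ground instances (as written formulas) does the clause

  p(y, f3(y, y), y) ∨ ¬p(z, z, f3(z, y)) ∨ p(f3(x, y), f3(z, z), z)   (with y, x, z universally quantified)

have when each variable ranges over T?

Ground terms of depth ≤ 2:
  If N_k denotes the number of depth-≤k ground terms, the 1 constant gives N_0 = 1, and each function symbol of arity r contributes N_{k-1}^r new terms at level k: N_k = 1 + N_{k-1}^2.
  N_0 = 1
  N_1 = 1 + 1^2 = 2
  N_2 = 1 + 2^2 = 5
So there are 5 ground terms available for substitution.
There are 3 variables to instantiate (y, x, z), each occurring in at least one literal, so different choices give different ground instances.
Number of ground instances = 5^3 = 125.

125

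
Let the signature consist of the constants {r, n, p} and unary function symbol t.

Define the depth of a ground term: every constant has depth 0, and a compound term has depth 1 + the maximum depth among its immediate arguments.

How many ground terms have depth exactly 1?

If N_k denotes the number of depth-≤k ground terms, the 3 constants give N_0 = 3, and each function symbol of arity r contributes N_{k-1}^r new terms at level k: N_k = 3 + N_{k-1}.
N_0 = 3
N_1 = 3 + 3 = 6
Terms of depth exactly 1: N_1 − N_0 = 6 − 3 = 3.

3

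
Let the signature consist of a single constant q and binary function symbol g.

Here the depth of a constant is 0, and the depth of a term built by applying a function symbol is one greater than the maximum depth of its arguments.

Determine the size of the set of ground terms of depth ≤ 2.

5

Count level by level. With function symbols g/2, the terms of depth ≤ k are the 1 constant together with each function applied to depth-≤(k−1) tuples, so N_k = 1 + N_{k-1}^2.
N_0 = 1
N_1 = 1 + 1^2 = 2
N_2 = 1 + 2^2 = 5
Explicitly: q, g(q, q), g(q, g(q, q)), g(g(q, q), q), g(g(q, q), g(q, q)).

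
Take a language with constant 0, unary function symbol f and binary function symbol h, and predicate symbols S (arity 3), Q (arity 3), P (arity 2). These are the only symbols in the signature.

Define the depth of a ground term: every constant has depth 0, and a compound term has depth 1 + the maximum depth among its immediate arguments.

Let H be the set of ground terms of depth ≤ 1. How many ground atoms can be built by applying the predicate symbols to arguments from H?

First count ground terms of depth ≤ 1.
Write N_k for the number of ground terms of depth ≤ k. A term of depth ≤ k is either a constant or a function symbol applied to arguments of depth ≤ k−1, so N_k = 1 + N_{k-1} + N_{k-1}^2.
N_0 = 1
N_1 = 1 + 1 + 1^2 = 3
So |H| = 3.
A ground atom is a predicate applied to a tuple of terms from H, so the count is the sum over predicates of |H|^arity:
  S: 3^3 = 27;  Q: 3^3 = 27;  P: 3^2 = 9
Total ground atoms: 27 + 27 + 9 = 63.

63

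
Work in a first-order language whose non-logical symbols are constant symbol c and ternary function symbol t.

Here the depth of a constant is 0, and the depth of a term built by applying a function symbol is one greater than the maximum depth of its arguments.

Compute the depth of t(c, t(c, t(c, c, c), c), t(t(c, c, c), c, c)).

3

depth(t(c, c, c)) = 1 + max(0, 0, 0) = 1
depth(t(c, t(c, c, c), c)) = 1 + max(0, 1, 0) = 2
depth(t(t(c, c, c), c, c)) = 1 + max(1, 0, 0) = 2
depth(t(c, t(c, t(c, c, c), c), t(t(c, c, c), c, c))) = 1 + max(0, 2, 2) = 3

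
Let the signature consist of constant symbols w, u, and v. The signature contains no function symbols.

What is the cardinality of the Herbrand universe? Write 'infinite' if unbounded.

3

There are no function symbols, so every ground term is one of the 3 constants.
The Herbrand universe is {w, u, v}, which is finite with 3 elements.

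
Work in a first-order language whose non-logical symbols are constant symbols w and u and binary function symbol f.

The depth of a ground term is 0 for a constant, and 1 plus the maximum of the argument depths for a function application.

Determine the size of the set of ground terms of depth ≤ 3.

1446

Write N_k for the number of ground terms of depth ≤ k. A term of depth ≤ k is either a constant or a function symbol applied to arguments of depth ≤ k−1, so N_k = 2 + N_{k-1}^2.
N_0 = 2
N_1 = 2 + 2^2 = 6
N_2 = 2 + 6^2 = 38
N_3 = 2 + 38^2 = 1446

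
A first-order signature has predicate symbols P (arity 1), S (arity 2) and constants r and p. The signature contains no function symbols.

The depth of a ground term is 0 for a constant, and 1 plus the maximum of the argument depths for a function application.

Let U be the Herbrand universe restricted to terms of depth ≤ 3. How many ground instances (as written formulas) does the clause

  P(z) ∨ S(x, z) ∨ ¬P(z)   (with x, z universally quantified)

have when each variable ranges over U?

Ground terms of depth ≤ 3:
  With no function symbols every ground term is a constant, so there are exactly 2 ground terms at every depth bound.
  N_0 = 2
  N_1 = 2
  N_2 = 2
  N_3 = 2
  Explicitly: r, p.
So there are 2 ground terms available for substitution.
Each of x, z ranges independently over the available ground terms, and distinct assignments produce distinct instances.
Number of ground instances = 2^2 = 4.

4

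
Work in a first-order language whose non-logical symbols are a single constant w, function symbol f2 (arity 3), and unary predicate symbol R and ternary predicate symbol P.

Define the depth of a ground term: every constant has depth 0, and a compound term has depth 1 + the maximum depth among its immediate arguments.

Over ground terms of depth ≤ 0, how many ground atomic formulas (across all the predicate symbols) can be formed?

2

First count ground terms of depth ≤ 0.
If N_k denotes the number of depth-≤k ground terms, the 1 constant gives N_0 = 1, and each function symbol of arity r contributes N_{k-1}^r new terms at level k: N_k = 1 + N_{k-1}^3.
N_0 = 1
So |H| = 1.
Each predicate of arity r yields |H|^r ground atoms (one per choice of an r-tuple from H):
  R: 1;  P: 1^3 = 1
Total ground atoms: 1 + 1 = 2.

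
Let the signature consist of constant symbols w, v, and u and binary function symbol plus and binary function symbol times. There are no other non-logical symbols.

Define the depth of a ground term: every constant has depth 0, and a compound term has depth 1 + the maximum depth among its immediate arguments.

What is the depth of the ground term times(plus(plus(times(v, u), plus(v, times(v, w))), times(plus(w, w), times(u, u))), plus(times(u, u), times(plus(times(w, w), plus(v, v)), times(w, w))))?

5

depth(times(v, u)) = 1 + max(0, 0) = 1
depth(times(v, w)) = 1 + max(0, 0) = 1
depth(plus(v, times(v, w))) = 1 + max(0, 1) = 2
depth(plus(times(v, u), plus(v, times(v, w)))) = 1 + max(1, 2) = 3
depth(plus(w, w)) = 1 + max(0, 0) = 1
depth(times(u, u)) = 1 + max(0, 0) = 1
depth(times(plus(w, w), times(u, u))) = 1 + max(1, 1) = 2
depth(plus(plus(times(v, u), plus(v, times(v, w))), times(plus(w, w), times(u, u)))) = 1 + max(3, 2) = 4
depth(times(w, w)) = 1 + max(0, 0) = 1
depth(plus(v, v)) = 1 + max(0, 0) = 1
depth(plus(times(w, w), plus(v, v))) = 1 + max(1, 1) = 2
depth(times(plus(times(w, w), plus(v, v)), times(w, w))) = 1 + max(2, 1) = 3
depth(plus(times(u, u), times(plus(times(w, w), plus(v, v)), times(w, w)))) = 1 + max(1, 3) = 4
depth(times(plus(plus(times(v, u), plus(v, times(v, w))), times(plus(w, w), times(u, u))), plus(times(u, u), times(plus(times(w, w), plus(v, v)), times(w, w))))) = 1 + max(4, 4) = 5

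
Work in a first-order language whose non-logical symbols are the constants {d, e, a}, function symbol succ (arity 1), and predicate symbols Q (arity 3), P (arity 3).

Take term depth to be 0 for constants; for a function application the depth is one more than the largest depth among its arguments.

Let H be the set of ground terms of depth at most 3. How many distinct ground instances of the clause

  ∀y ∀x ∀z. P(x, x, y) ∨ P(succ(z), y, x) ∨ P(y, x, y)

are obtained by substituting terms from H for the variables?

1728

Ground terms of depth ≤ 3:
  Count level by level. With function symbols succ/1, the terms of depth ≤ k are the 3 constants together with each function applied to depth-≤(k−1) tuples, so N_k = 3 + N_{k-1}.
  N_0 = 3
  N_1 = 3 + 3 = 6
  N_2 = 3 + 6 = 9
  N_3 = 3 + 9 = 12
  Explicitly: d, e, a, succ(d), succ(e), succ(a), succ(succ(d)), succ(succ(e)), succ(succ(a)), succ(succ(succ(d))), succ(succ(succ(e))), succ(succ(succ(a))).
So there are 12 ground terms available for substitution.
Each of y, x, z ranges independently over the available ground terms, and distinct assignments produce distinct instances.
Number of ground instances = 12^3 = 1728.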